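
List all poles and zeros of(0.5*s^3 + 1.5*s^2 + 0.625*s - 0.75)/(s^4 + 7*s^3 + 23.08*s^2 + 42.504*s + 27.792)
Set denominator = 0: s^4 + 7*s^3 + 23.08*s^2 + 42.504*s + 27.792 = (s + 3)(s + 1.2)(s^2 + 2.8*s + 7.72) = 0 → Poles: -1.2, -1.4 + 2.4j, -1.4 - 2.4j, -3
Set numerator = 0: 0.5*s^3 + 1.5*s^2 + 0.625*s - 0.75 = 0.5*(s + 2)(s - 0.5)(s + 1.5) = 0 → Zeros: -1.5, -2, 0.5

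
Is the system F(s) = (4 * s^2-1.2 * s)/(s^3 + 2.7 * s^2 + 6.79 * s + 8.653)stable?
Denominator: s^3 + 2.7*s^2 + 6.79*s + 8.653 = (s + 1.7)(s^2 + s + 5.09). Poles: -0.5 + 2.2j, -0.5 - 2.2j, -1.7. All Re(p)<0: Yes (stable)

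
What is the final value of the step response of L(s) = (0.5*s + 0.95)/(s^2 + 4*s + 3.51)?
FVT: lim_{t→∞} y(t) = lim_{s→0} s*Y(s) where Y(s) = L(s)/s.
= lim_{s→0} L(s) = L(0) = num(0)/den(0) = 0.95/3.51 = 0.2707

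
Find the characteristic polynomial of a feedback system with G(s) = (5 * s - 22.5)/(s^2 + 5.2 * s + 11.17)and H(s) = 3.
Characteristic poly = G_den * H_den + G_num * H_num = (s^2 + 5.2*s + 11.17) + (15*s - 67.5) = s^2 + 20.2*s - 56.33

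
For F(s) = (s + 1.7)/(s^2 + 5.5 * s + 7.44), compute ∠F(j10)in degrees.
Substitute s = j*10: F(j10) = 0.0338713 - 0.0879114j.
∠F(j10) = atan2(Im, Re) = atan2(-0.0879114, 0.0338713) = -68.93°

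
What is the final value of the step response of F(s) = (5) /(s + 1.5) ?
FVT: lim_{t→∞} y(t) = lim_{s→0} s*Y(s) where Y(s) = F(s)/s.
= lim_{s→0} F(s) = F(0) = num(0)/den(0) = 5/1.5 = 3.333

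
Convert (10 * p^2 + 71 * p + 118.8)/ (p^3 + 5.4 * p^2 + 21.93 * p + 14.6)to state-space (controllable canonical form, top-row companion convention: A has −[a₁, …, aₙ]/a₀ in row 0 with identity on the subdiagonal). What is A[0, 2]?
Reachable canonical form for den = p^3 + 5.4*p^2 + 21.93*p + 14.6: top row of A = -[a₁,a₂,...,aₙ]/a₀, ones on the subdiagonal, zeros elsewhere.
A = [[-5.4, -21.93, -14.6], [1, 0, 0], [0, 1, 0]].
A[0,2] = -14.6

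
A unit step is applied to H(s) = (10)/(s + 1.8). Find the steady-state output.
FVT: lim_{t→∞} y(t) = lim_{s→0} s*Y(s) where Y(s) = H(s)/s.
= lim_{s→0} H(s) = H(0) = num(0)/den(0) = 10/1.8 = 5.556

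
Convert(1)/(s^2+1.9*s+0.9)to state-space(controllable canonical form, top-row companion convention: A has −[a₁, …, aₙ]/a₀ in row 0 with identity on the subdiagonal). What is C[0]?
Reachable canonical form: C = numerator coefficients (right-aligned, zero-padded to length n).
num = 1, C = [[0, 1]].
C[0] = 0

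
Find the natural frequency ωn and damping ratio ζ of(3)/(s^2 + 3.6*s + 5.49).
Underdamped: complex pole -1.8 + 1.5j. ωn = |pole| = 2.343, ζ = -Re(pole)/ωn = 0.7682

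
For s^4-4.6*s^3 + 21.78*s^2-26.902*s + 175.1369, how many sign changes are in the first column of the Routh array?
Routh array:
s^4: [1, 21.78, 175.1369]; s^3: [-4.6, -26.902]; s^2: [15.9317, 175.1369]; s^1: [23.6656]; s^0: [175.1369]
First column: [1, -4.6, 15.9317, 23.6656, 175.1369]. Sign changes = 2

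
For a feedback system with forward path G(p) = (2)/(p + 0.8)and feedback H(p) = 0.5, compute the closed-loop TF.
Closed-loop T = G/(1+GH).
Numerator: G_num * H_den = 2.
Denominator: G_den * H_den + G_num * H_num = (p + 0.8) + (1) = p + 1.8.
T(p) = (2)/(p + 1.8)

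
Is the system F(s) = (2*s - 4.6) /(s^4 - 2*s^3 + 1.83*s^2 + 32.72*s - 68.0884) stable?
Denominator: s^4 - 2*s^3 + 1.83*s^2 + 32.72*s - 68.0884 = (s + 3.1)(s - 1.9)(s^2 - 3.2*s + 11.56). Poles: -3.1, 1.6 + 3j, 1.6 - 3j, 1.9. All Re(p)<0: No (unstable)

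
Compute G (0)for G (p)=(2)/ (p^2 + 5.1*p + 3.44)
DC gain = G(0) = num(0)/den(0) = 2/3.44 = 0.5814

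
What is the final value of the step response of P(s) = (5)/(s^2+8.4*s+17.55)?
FVT: lim_{t→∞} y(t) = lim_{s→0} s*Y(s) where Y(s) = P(s)/s.
= lim_{s→0} P(s) = P(0) = num(0)/den(0) = 5/17.55 = 0.2849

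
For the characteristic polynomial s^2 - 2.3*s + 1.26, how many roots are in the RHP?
s^2 - 2.3*s + 1.26 = (s - 1.4)(s - 0.9). Poles: 0.9, 1.4. RHP poles (Re>0): 2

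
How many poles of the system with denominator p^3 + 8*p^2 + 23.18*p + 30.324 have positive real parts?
p^3 + 8*p^2 + 23.18*p + 30.324 = (p + 4.2)(p^2 + 3.8*p + 7.22). Poles: -1.9 + 1.9j, -1.9 - 1.9j, -4.2. RHP poles (Re>0): 0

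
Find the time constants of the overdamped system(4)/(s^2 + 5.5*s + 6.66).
Overdamped: real poles at -3.7, -1.8. τ = -1/pole → τ₁ = 0.2703, τ₂ = 0.5556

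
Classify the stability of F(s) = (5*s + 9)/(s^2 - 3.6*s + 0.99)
Denominator: s^2 - 3.6*s + 0.99 = (s - 3.3)(s - 0.3). Poles: 0.3, 3.3. Unstable (2 pole(s) in RHP)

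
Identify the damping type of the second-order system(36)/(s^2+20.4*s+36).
Standard form: ωn²/(s²+2ζωn·s+ωn²) gives ωn=6, ζ=1.7.
Overdamped (ζ = 1.7 > 1)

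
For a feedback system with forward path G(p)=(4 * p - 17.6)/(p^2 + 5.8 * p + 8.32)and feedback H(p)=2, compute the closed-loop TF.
Closed-loop T = G/(1+GH).
Numerator: G_num * H_den = 4*p - 17.6.
Denominator: G_den * H_den + G_num * H_num = (p^2 + 5.8*p + 8.32) + (8*p - 35.2) = p^2 + 13.8*p - 26.88.
T(p) = (4*p - 17.6)/(p^2 + 13.8*p - 26.88)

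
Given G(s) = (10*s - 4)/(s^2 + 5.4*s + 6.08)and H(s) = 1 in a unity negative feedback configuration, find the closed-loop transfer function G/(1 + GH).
Closed-loop T = G/(1+GH).
Numerator: G_num * H_den = 10*s - 4.
Denominator: G_den * H_den + G_num * H_num = (s^2 + 5.4*s + 6.08) + (10*s - 4) = s^2 + 15.4*s + 2.08.
T(s) = (10*s - 4)/(s^2 + 15.4*s + 2.08)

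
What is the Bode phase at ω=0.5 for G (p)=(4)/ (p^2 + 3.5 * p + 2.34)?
Substitute p = j*0.5: G(j0.5) = 1.12508 - 0.94205j.
∠G(j0.5) = atan2(Im, Re) = atan2(-0.94205, 1.12508) = -39.94°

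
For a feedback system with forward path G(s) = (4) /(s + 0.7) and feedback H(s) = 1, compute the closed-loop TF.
Closed-loop T = G/(1+GH).
Numerator: G_num * H_den = 4.
Denominator: G_den * H_den + G_num * H_num = (s + 0.7) + (4) = s + 4.7.
T(s) = (4)/(s + 4.7)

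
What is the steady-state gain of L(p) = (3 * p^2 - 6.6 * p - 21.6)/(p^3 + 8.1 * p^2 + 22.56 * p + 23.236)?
DC gain = L(0) = num(0)/den(0) = -21.6/23.236 = -0.9296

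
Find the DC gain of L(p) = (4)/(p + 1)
DC gain = L(0) = num(0)/den(0) = 4/1 = 4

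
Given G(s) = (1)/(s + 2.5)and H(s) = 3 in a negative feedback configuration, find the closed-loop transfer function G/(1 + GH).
Closed-loop T = G/(1+GH).
Numerator: G_num * H_den = 1.
Denominator: G_den * H_den + G_num * H_num = (s + 2.5) + (3) = s + 5.5.
T(s) = (1)/(s + 5.5)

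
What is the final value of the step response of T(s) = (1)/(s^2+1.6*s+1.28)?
FVT: lim_{t→∞} y(t) = lim_{s→0} s*Y(s) where Y(s) = T(s)/s.
= lim_{s→0} T(s) = T(0) = num(0)/den(0) = 1/1.28 = 0.7812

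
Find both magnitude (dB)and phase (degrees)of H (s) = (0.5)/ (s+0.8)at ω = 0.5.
Substitute s = j*0.5: H(j0.5) = 0.449438 - 0.280899j.
|H| = 20*log₁₀(sqrt(Re²+Im²)) = -5.51 dB.
∠H = atan2(Im, Re) = -32.01°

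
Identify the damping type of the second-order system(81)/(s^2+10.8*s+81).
Standard form: ωn²/(s²+2ζωn·s+ωn²) gives ωn=9, ζ=0.6.
Underdamped (ζ = 0.6 < 1)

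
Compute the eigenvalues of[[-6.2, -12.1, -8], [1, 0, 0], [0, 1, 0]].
Eigenvalues solve det(λI - A) = 0.
Characteristic polynomial: λ^3 + 6.2*λ^2 + 12.1*λ + 8 = 0.
Factor: (λ + 3.2)(λ^2 + 3*λ + 2.5) = 0.
Roots: -1.5 + 0.5j, -1.5 - 0.5j, -3.2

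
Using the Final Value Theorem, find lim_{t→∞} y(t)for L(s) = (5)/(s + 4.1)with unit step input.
FVT: lim_{t→∞} y(t) = lim_{s→0} s*Y(s) where Y(s) = L(s)/s.
= lim_{s→0} L(s) = L(0) = num(0)/den(0) = 5/4.1 = 1.22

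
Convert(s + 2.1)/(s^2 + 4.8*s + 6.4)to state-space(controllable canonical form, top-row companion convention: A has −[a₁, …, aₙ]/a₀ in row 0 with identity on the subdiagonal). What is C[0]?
Reachable canonical form: C = numerator coefficients (right-aligned, zero-padded to length n).
num = s + 2.1, C = [[1, 2.1]].
C[0] = 1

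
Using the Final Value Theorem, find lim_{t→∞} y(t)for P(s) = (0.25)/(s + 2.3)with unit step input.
FVT: lim_{t→∞} y(t) = lim_{s→0} s*Y(s) where Y(s) = P(s)/s.
= lim_{s→0} P(s) = P(0) = num(0)/den(0) = 0.25/2.3 = 0.1087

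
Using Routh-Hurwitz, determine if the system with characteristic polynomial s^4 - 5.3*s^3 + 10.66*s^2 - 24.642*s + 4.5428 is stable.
Routh array:
s^4: [1, 10.66, 4.5428]; s^3: [-5.3, -24.642]; s^2: [6.01057, 4.5428]; s^1: [-20.6362]; s^0: [4.5428]
First column: [1, -5.3, 6.01057, -20.6362, 4.5428]. Sign changes = 4.
No, unstable (4 RHP root(s))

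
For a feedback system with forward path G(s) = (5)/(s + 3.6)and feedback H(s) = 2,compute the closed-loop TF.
Closed-loop T = G/(1+GH).
Numerator: G_num * H_den = 5.
Denominator: G_den * H_den + G_num * H_num = (s + 3.6) + (10) = s + 13.6.
T(s) = (5)/(s + 13.6)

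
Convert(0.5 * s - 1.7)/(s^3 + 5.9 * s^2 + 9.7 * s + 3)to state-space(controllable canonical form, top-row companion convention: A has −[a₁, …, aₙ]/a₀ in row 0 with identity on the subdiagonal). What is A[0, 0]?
Reachable canonical form for den = s^3 + 5.9*s^2 + 9.7*s + 3: top row of A = -[a₁,a₂,...,aₙ]/a₀, ones on the subdiagonal, zeros elsewhere.
A = [[-5.9, -9.7, -3], [1, 0, 0], [0, 1, 0]].
A[0,0] = -5.9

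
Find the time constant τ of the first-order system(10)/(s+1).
First-order system: τ = -1/pole. Pole = -1. τ = -1/(-1) = 1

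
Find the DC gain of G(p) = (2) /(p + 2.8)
DC gain = G(0) = num(0)/den(0) = 2/2.8 = 0.7143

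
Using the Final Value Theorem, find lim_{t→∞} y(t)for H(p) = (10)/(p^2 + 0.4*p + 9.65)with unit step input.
FVT: lim_{t→∞} y(t) = lim_{p→0} p*Y(p) where Y(p) = H(p)/p.
= lim_{p→0} H(p) = H(0) = num(0)/den(0) = 10/9.65 = 1.036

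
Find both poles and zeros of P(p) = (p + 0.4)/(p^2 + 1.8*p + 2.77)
Set denominator = 0: p^2 + 1.8*p + 2.77 = 0 → Poles: -0.9 + 1.4j, -0.9 - 1.4j
Set numerator = 0: p + 0.4 = 0 → Zeros: -0.4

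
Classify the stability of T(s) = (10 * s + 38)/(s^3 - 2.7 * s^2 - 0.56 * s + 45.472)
Denominator: s^3 - 2.7*s^2 - 0.56*s + 45.472 = (s + 2.9)(s^2 - 5.6*s + 15.68). Poles: -2.9, 2.8 + 2.8j, 2.8 - 2.8j. Unstable (2 pole(s) in RHP)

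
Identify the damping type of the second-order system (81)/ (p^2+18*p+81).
Standard form: ωn²/(p²+2ζωn·p+ωn²) gives ωn=9, ζ=1.
Critically damped (ζ = 1)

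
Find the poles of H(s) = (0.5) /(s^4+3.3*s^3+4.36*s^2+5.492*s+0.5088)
Set denominator = 0: s^4 + 3.3*s^3 + 4.36*s^2 + 5.492*s + 0.5088 = (s + 2.4)(s + 0.1)(s^2 + 0.8*s + 2.12) = 0 → Poles: -0.1, -0.4 + 1.4j, -0.4 - 1.4j, -2.4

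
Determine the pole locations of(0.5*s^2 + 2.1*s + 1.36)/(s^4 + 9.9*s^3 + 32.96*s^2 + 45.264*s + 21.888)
Set denominator = 0: s^4 + 9.9*s^3 + 32.96*s^2 + 45.264*s + 21.888 = (s + 1.2)(s + 2)(s + 4.8)(s + 1.9) = 0 → Poles: -1.2, -1.9, -2, -4.8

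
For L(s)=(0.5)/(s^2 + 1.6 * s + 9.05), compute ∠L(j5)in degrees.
Substitute s = j*5: L(j5) = -0.0250469 - 0.0125627j.
∠L(j5) = atan2(Im, Re) = atan2(-0.0125627, -0.0250469) = -153.36°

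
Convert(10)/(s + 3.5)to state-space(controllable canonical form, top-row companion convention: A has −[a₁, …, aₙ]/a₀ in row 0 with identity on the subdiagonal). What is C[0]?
Reachable canonical form: C = numerator coefficients (right-aligned, zero-padded to length n).
num = 10, C = [[10]].
C[0] = 10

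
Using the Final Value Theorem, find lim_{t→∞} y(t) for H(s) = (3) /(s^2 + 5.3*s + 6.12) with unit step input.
FVT: lim_{t→∞} y(t) = lim_{s→0} s*Y(s) where Y(s) = H(s)/s.
= lim_{s→0} H(s) = H(0) = num(0)/den(0) = 3/6.12 = 0.4902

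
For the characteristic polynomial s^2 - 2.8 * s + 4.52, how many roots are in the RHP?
Poles: 1.4 + 1.6j, 1.4 - 1.6j. RHP poles (Re>0): 2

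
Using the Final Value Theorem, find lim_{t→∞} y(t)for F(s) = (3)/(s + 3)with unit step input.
FVT: lim_{t→∞} y(t) = lim_{s→0} s*Y(s) where Y(s) = F(s)/s.
= lim_{s→0} F(s) = F(0) = num(0)/den(0) = 3/3 = 1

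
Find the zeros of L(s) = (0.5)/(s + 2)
Numerator is a nonzero constant (0.5) → Zeros: none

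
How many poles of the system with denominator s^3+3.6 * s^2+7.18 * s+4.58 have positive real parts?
s^3 + 3.6*s^2 + 7.18*s + 4.58 = (s + 1)(s^2 + 2.6*s + 4.58). Poles: -1, -1.3 + 1.7j, -1.3 - 1.7j. RHP poles (Re>0): 0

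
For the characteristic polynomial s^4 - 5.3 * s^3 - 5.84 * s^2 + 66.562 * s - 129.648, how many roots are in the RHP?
s^4 - 5.3*s^3 - 5.84*s^2 + 66.562*s - 129.648 = (s - 4.8)(s + 3.7)(s^2 - 4.2*s + 7.3). Poles: -3.7, 2.1 + 1.7j, 2.1 - 1.7j, 4.8. RHP poles (Re>0): 3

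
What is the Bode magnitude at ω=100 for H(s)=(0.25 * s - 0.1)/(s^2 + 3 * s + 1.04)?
Substitute s = j*100: H(j100) = 8.49402e-05 - 0.00249771j.
|H(j100)| = sqrt(Re² + Im²) = 0.002499.
20*log₁₀(0.002499) = -52.04 dB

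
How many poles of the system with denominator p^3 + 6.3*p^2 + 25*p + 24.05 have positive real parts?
p^3 + 6.3*p^2 + 25*p + 24.05 = (p + 1.3)(p^2 + 5*p + 18.5). Poles: -1.3, -2.5 + 3.5j, -2.5 - 3.5j. RHP poles (Re>0): 0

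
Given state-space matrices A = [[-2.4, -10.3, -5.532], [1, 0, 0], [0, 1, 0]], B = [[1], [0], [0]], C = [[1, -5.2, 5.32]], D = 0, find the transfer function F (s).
F(s) = C(sI - A)⁻¹B + D.
Characteristic polynomial det(sI - A) = s^3 + 2.4*s^2 + 10.3*s + 5.532.
Numerator from C·adj(sI-A)·B + D·det(sI-A) = s^2 - 5.2*s + 5.32.
F(s) = (s^2 - 5.2*s + 5.32)/(s^3 + 2.4*s^2 + 10.3*s + 5.532)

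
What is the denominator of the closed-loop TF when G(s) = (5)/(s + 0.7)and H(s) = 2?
Characteristic poly = G_den * H_den + G_num * H_num = (s + 0.7) + (10) = s + 10.7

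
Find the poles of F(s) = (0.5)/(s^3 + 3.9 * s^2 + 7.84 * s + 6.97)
Set denominator = 0: s^3 + 3.9*s^2 + 7.84*s + 6.97 = (s + 1.7)(s^2 + 2.2*s + 4.1) = 0 → Poles: -1.1 + 1.7j, -1.1 - 1.7j, -1.7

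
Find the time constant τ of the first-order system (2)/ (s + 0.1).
First-order system: τ = -1/pole. Pole = -0.1. τ = -1/(-0.1) = 10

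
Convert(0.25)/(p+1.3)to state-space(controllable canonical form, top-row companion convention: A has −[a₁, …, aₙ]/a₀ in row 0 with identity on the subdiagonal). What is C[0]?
Reachable canonical form: C = numerator coefficients (right-aligned, zero-padded to length n).
num = 0.25, C = [[0.25]].
C[0] = 0.25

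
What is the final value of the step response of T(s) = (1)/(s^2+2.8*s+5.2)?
FVT: lim_{t→∞} y(t) = lim_{s→0} s*Y(s) where Y(s) = T(s)/s.
= lim_{s→0} T(s) = T(0) = num(0)/den(0) = 1/5.2 = 0.1923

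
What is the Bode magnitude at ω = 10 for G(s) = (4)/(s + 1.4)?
Substitute s = j*10: G(j10) = 0.0549235 - 0.392311j.
|G(j10)| = sqrt(Re² + Im²) = 0.3961.
20*log₁₀(0.3961) = -8.04 dB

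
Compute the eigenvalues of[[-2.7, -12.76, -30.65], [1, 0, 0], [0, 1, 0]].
Eigenvalues solve det(λI - A) = 0.
Characteristic polynomial: λ^3 + 2.7*λ^2 + 12.76*λ + 30.65 = 0.
Factor: (λ + 2.5)(λ^2 + 0.2*λ + 12.26) = 0.
Roots: -0.1 + 3.5j, -0.1 - 3.5j, -2.5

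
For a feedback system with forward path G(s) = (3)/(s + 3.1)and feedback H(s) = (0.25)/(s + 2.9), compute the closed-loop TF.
Closed-loop T = G/(1+GH).
Numerator: G_num * H_den = 3*s + 8.7.
Denominator: G_den * H_den + G_num * H_num = (s^2 + 6*s + 8.99) + (0.75) = s^2 + 6*s + 9.74.
T(s) = (3*s + 8.7)/(s^2 + 6*s + 9.74)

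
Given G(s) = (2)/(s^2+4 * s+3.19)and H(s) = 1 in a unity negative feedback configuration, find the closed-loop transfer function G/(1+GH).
Closed-loop T = G/(1+GH).
Numerator: G_num * H_den = 2.
Denominator: G_den * H_den + G_num * H_num = (s^2 + 4*s + 3.19) + (2) = s^2 + 4*s + 5.19.
T(s) = (2)/(s^2 + 4*s + 5.19)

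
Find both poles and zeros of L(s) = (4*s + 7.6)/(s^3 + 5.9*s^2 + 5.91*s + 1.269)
Set denominator = 0: s^3 + 5.9*s^2 + 5.91*s + 1.269 = (s + 4.7)(s + 0.9)(s + 0.3) = 0 → Poles: -0.3, -0.9, -4.7
Set numerator = 0: 4*s + 7.6 = 0 → Zeros: -1.9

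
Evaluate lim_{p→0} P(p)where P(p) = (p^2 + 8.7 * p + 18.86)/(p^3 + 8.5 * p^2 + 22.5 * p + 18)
DC gain = P(0) = num(0)/den(0) = 18.86/18 = 1.048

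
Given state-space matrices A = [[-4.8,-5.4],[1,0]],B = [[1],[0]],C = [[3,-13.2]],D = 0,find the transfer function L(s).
L(s) = C(sI - A)⁻¹B + D.
Characteristic polynomial det(sI - A) = s^2 + 4.8*s + 5.4.
Numerator from C·adj(sI-A)·B + D·det(sI-A) = 3*s - 13.2.
L(s) = (3*s - 13.2)/(s^2 + 4.8*s + 5.4)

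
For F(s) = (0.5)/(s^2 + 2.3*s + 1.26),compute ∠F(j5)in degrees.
Substitute s = j*5: F(j5) = -0.0170586 - 0.00826342j.
∠F(j5) = atan2(Im, Re) = atan2(-0.00826342, -0.0170586) = -154.15°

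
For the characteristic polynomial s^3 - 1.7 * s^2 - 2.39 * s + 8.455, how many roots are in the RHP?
s^3 - 1.7*s^2 - 2.39*s + 8.455 = (s + 1.9)(s^2 - 3.6*s + 4.45). Poles: -1.9, 1.8 + 1.1j, 1.8 - 1.1j. RHP poles (Re>0): 2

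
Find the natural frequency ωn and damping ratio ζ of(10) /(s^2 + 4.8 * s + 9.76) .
Underdamped: complex pole -2.4 + 2j. ωn = |pole| = 3.124, ζ = -Re(pole)/ωn = 0.7682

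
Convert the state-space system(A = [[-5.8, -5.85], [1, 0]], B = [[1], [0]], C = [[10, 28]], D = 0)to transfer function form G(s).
G(s) = C(sI - A)⁻¹B + D.
Characteristic polynomial det(sI - A) = s^2 + 5.8*s + 5.85.
Numerator from C·adj(sI-A)·B + D·det(sI-A) = 10*s + 28.
G(s) = (10*s + 28)/(s^2 + 5.8*s + 5.85)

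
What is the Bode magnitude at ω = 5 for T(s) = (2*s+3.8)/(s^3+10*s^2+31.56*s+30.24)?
Substitute s = j*5: T(j5) = -0.0102711 - 0.0470372j.
|T(j5)| = sqrt(Re² + Im²) = 0.04815.
20*log₁₀(0.04815) = -26.35 dB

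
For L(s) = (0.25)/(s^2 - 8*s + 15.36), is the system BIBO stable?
Denominator: s^2 - 8*s + 15.36 = (s - 3.2)(s - 4.8). Poles: 3.2, 4.8. All Re(p)<0: No (unstable)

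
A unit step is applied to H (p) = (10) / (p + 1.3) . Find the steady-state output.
FVT: lim_{t→∞} y(t) = lim_{p→0} p*Y(p) where Y(p) = H(p)/p.
= lim_{p→0} H(p) = H(0) = num(0)/den(0) = 10/1.3 = 7.692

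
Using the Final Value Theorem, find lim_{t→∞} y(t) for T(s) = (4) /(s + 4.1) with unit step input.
FVT: lim_{t→∞} y(t) = lim_{s→0} s*Y(s) where Y(s) = T(s)/s.
= lim_{s→0} T(s) = T(0) = num(0)/den(0) = 4/4.1 = 0.9756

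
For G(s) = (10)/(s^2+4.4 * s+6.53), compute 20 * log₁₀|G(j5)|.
Substitute s = j*5: G(j5) = -0.223841 - 0.266621j.
|G(j5)| = sqrt(Re² + Im²) = 0.3481.
20*log₁₀(0.3481) = -9.17 dB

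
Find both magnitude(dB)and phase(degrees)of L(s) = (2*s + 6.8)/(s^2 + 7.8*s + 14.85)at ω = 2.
Substitute s = j*2: L(j2) = 0.377144 - 0.173589j.
|L| = 20*log₁₀(sqrt(Re²+Im²)) = -7.64 dB.
∠L = atan2(Im, Re) = -24.72°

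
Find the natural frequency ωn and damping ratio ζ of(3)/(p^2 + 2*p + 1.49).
Underdamped: complex pole -1 + 0.7j. ωn = |pole| = 1.221, ζ = -Re(pole)/ωn = 0.8192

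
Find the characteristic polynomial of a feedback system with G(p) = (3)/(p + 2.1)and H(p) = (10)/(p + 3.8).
Characteristic poly = G_den * H_den + G_num * H_num = (p^2 + 5.9*p + 7.98) + (30) = p^2 + 5.9*p + 37.98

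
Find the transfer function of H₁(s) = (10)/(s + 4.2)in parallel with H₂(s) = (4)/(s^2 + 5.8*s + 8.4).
Parallel: H = H₁ + H₂ = (n₁·d₂ + n₂·d₁)/(d₁·d₂).
n₁·d₂ = 10*s^2 + 58*s + 84. n₂·d₁ = 4*s + 16.8. Sum = 10*s^2 + 62*s + 100.8. d₁·d₂ = s^3 + 10*s^2 + 32.76*s + 35.28.
H(s) = (10*s^2 + 62*s + 100.8)/(s^3 + 10*s^2 + 32.76*s + 35.28)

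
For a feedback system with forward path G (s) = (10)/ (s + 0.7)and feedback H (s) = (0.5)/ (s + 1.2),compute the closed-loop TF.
Closed-loop T = G/(1+GH).
Numerator: G_num * H_den = 10*s + 12.
Denominator: G_den * H_den + G_num * H_num = (s^2 + 1.9*s + 0.84) + (5) = s^2 + 1.9*s + 5.84.
T(s) = (10*s + 12)/(s^2 + 1.9*s + 5.84)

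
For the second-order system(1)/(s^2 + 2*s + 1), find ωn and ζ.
Standard form: ωn²/(s²+2ζωn·s+ωn²).
const=1=ωn² → ωn=1, s coeff=2=2ζωn → ζ=1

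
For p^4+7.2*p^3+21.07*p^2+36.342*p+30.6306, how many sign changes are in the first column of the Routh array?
Routh array:
p^4: [1, 21.07, 30.6306]; p^3: [7.2, 36.342]; p^2: [16.0225, 30.6306]; p^1: [22.5776]; p^0: [30.6306]
First column: [1, 7.2, 16.0225, 22.5776, 30.6306]. Sign changes = 0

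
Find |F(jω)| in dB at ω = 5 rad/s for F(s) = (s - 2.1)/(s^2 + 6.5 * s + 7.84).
Substitute s = j*5: F(j5) = 0.146986 - 0.0129931j.
|F(j5)| = sqrt(Re² + Im²) = 0.1476.
20*log₁₀(0.1476) = -16.62 dB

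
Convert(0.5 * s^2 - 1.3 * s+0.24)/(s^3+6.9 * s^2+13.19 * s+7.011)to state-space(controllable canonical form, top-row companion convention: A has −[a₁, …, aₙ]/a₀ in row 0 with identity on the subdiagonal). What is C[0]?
Reachable canonical form: C = numerator coefficients (right-aligned, zero-padded to length n).
num = 0.5*s^2 - 1.3*s + 0.24, C = [[0.5, -1.3, 0.24]].
C[0] = 0.5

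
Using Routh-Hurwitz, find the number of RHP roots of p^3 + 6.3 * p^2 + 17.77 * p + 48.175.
Routh array:
p^3: [1, 17.77]; p^2: [6.3, 48.175]; p^1: [10.1232]; p^0: [48.175]
First column: [1, 6.3, 10.1232, 48.175]. Sign changes = RHP roots = 0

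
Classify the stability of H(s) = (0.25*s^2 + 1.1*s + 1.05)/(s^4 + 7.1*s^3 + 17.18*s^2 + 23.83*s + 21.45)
Denominator: s^4 + 7.1*s^3 + 17.18*s^2 + 23.83*s + 21.45 = (s + 2.2)(s + 3.9)(s^2 + s + 2.5). Poles: -0.5 + 1.5j, -0.5 - 1.5j, -2.2, -3.9. Stable (all poles in LHP)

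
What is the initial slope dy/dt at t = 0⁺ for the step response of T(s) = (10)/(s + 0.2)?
IVT: y'(0⁺) = lim_{s→∞} s²·Y(s) = lim_{s→∞} s·T(s).
deg(num) = 0, deg(den) = 1, relative degree = 1, so s·T(s) → (leading num)/(leading den) = 10/1 = 10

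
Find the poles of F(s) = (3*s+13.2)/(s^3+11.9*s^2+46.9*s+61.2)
Set denominator = 0: s^3 + 11.9*s^2 + 46.9*s + 61.2 = (s + 3.4)(s + 4.5)(s + 4) = 0 → Poles: -3.4, -4, -4.5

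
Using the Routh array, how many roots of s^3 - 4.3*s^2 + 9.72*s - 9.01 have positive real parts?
Routh array:
s^3: [1, 9.72]; s^2: [-4.3, -9.01]; s^1: [7.62465]; s^0: [-9.01]
First column: [1, -4.3, 7.62465, -9.01]. Sign changes = RHP roots = 3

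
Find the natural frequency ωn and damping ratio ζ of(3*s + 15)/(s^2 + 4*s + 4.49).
Underdamped: complex pole -2 + 0.7j. ωn = |pole| = 2.119, ζ = -Re(pole)/ωn = 0.9439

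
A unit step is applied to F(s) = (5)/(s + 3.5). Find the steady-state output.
FVT: lim_{t→∞} y(t) = lim_{s→0} s*Y(s) where Y(s) = F(s)/s.
= lim_{s→0} F(s) = F(0) = num(0)/den(0) = 5/3.5 = 1.429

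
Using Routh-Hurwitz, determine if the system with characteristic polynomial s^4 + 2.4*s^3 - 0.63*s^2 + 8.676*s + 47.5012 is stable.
Routh array:
s^4: [1, -0.63, 47.5012]; s^3: [2.4, 8.676]; s^2: [-4.245, 47.5012]; s^1: [35.5318]; s^0: [47.5012]
First column: [1, 2.4, -4.245, 35.5318, 47.5012]. Sign changes = 2.
No, unstable (2 RHP root(s))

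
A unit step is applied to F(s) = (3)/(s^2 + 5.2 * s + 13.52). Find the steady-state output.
FVT: lim_{t→∞} y(t) = lim_{s→0} s*Y(s) where Y(s) = F(s)/s.
= lim_{s→0} F(s) = F(0) = num(0)/den(0) = 3/13.52 = 0.2219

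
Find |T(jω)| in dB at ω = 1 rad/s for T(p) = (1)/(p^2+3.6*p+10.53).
Substitute p = j*1: T(j1) = 0.0918281 - 0.0346885j.
|T(j1)| = sqrt(Re² + Im²) = 0.09816.
20*log₁₀(0.09816) = -20.16 dB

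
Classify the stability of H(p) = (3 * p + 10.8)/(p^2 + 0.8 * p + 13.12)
Denominator: p^2 + 0.8*p + 13.12. Poles: -0.4 + 3.6j, -0.4 - 3.6j. Stable (all poles in LHP)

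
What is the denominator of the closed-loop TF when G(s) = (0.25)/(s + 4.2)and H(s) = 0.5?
Characteristic poly = G_den * H_den + G_num * H_num = (s + 4.2) + (0.125) = s + 4.325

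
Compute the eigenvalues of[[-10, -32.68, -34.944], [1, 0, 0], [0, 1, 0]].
Eigenvalues solve det(λI - A) = 0.
Characteristic polynomial: λ^3 + 10*λ^2 + 32.68*λ + 34.944 = 0.
Factor: (λ + 2.6)(λ + 3.2)(λ + 4.2) = 0.
Roots: -2.6, -3.2, -4.2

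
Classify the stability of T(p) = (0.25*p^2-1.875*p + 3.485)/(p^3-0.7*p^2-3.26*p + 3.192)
Denominator: p^3 - 0.7*p^2 - 3.26*p + 3.192 = (p - 1.2)(p - 1.4)(p + 1.9). Poles: -1.9, 1.2, 1.4. Unstable (2 pole(s) in RHP)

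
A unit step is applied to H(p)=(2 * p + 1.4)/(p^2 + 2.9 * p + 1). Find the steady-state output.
FVT: lim_{t→∞} y(t) = lim_{p→0} p*Y(p) where Y(p) = H(p)/p.
= lim_{p→0} H(p) = H(0) = num(0)/den(0) = 1.4/1 = 1.4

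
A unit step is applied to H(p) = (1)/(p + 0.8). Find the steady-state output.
FVT: lim_{t→∞} y(t) = lim_{p→0} p*Y(p) where Y(p) = H(p)/p.
= lim_{p→0} H(p) = H(0) = num(0)/den(0) = 1/0.8 = 1.25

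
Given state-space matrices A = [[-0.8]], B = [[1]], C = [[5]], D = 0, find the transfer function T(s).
T(s) = C(sI - A)⁻¹B + D.
Characteristic polynomial det(sI - A) = s + 0.8.
Numerator from C·adj(sI-A)·B + D·det(sI-A) = 5.
T(s) = (5)/(s + 0.8)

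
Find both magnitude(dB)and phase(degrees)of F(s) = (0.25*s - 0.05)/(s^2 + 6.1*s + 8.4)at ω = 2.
Substitute s = j*2: F(j2) = 0.0349584 + 0.0167063j.
|F| = 20*log₁₀(sqrt(Re²+Im²)) = -28.24 dB.
∠F = atan2(Im, Re) = 25.54°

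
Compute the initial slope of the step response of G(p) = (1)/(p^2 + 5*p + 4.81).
IVT: y'(0⁺) = lim_{p→∞} p²·Y(p) = lim_{p→∞} p·G(p).
deg(num) = 0, deg(den) = 2, relative degree = 2 ≥ 2, so p·G(p) → 0. Initial slope = 0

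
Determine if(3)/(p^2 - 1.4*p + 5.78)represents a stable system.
Denominator: p^2 - 1.4*p + 5.78. Poles: 0.7 + 2.3j, 0.7 - 2.3j. All Re(p)<0: No (unstable)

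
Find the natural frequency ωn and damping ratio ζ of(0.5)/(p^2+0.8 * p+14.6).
Underdamped: complex pole -0.4 + 3.8j. ωn = |pole| = 3.821, ζ = -Re(pole)/ωn = 0.1047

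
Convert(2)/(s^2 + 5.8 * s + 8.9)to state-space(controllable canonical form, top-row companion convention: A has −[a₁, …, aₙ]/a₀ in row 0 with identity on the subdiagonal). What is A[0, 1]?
Reachable canonical form for den = s^2 + 5.8*s + 8.9: top row of A = -[a₁,a₂,...,aₙ]/a₀, ones on the subdiagonal, zeros elsewhere.
A = [[-5.8, -8.9], [1, 0]].
A[0,1] = -8.9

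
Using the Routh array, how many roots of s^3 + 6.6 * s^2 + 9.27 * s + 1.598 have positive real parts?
Routh array:
s^3: [1, 9.27]; s^2: [6.6, 1.598]; s^1: [9.02788]; s^0: [1.598]
First column: [1, 6.6, 9.02788, 1.598]. Sign changes = RHP roots = 0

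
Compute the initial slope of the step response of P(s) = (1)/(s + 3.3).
IVT: y'(0⁺) = lim_{s→∞} s²·Y(s) = lim_{s→∞} s·P(s).
deg(num) = 0, deg(den) = 1, relative degree = 1, so s·P(s) → (leading num)/(leading den) = 1/1 = 1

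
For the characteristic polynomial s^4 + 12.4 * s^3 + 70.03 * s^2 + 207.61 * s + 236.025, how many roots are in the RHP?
s^4 + 12.4*s^3 + 70.03*s^2 + 207.61*s + 236.025 = (s + 4.5)(s + 2.5)(s^2 + 5.4*s + 20.98). Poles: -2.5, -2.7 + 3.7j, -2.7 - 3.7j, -4.5. RHP poles (Re>0): 0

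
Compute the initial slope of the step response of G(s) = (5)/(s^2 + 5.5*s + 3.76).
IVT: y'(0⁺) = lim_{s→∞} s²·Y(s) = lim_{s→∞} s·G(s).
deg(num) = 0, deg(den) = 2, relative degree = 2 ≥ 2, so s·G(s) → 0. Initial slope = 0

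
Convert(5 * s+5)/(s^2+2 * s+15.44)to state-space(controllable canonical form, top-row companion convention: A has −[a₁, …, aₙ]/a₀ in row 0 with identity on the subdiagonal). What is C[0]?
Reachable canonical form: C = numerator coefficients (right-aligned, zero-padded to length n).
num = 5*s + 5, C = [[5, 5]].
C[0] = 5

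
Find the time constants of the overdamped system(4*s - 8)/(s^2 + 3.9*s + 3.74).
Overdamped: real poles at -2.2, -1.7. τ = -1/pole → τ₁ = 0.4545, τ₂ = 0.5882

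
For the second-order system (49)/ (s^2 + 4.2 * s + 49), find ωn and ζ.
Standard form: ωn²/(s²+2ζωn·s+ωn²).
const=49=ωn² → ωn=7, s coeff=4.2=2ζωn → ζ=0.3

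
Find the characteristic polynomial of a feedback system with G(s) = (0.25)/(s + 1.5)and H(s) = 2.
Characteristic poly = G_den * H_den + G_num * H_num = (s + 1.5) + (0.5) = s + 2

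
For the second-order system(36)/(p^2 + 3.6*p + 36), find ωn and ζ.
Standard form: ωn²/(p²+2ζωn·p+ωn²).
const=36=ωn² → ωn=6, p coeff=3.6=2ζωn → ζ=0.3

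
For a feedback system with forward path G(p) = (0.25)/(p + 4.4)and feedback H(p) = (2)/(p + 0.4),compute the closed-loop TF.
Closed-loop T = G/(1+GH).
Numerator: G_num * H_den = 0.25*p + 0.1.
Denominator: G_den * H_den + G_num * H_num = (p^2 + 4.8*p + 1.76) + (0.5) = p^2 + 4.8*p + 2.26.
T(p) = (0.25*p + 0.1)/(p^2 + 4.8*p + 2.26)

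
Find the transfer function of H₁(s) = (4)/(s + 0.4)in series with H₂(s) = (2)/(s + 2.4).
Series: H = H₁ · H₂ = (n₁·n₂)/(d₁·d₂).
Num: n₁·n₂ = 8. Den: d₁·d₂ = s^2 + 2.8*s + 0.96.
H(s) = (8)/(s^2 + 2.8*s + 0.96)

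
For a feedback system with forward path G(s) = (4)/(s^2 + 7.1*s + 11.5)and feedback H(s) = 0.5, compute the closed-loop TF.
Closed-loop T = G/(1+GH).
Numerator: G_num * H_den = 4.
Denominator: G_den * H_den + G_num * H_num = (s^2 + 7.1*s + 11.5) + (2) = s^2 + 7.1*s + 13.5.
T(s) = (4)/(s^2 + 7.1*s + 13.5)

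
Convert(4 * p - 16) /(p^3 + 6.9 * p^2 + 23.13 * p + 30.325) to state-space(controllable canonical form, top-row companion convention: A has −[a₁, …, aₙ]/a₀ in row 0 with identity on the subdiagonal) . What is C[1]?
Reachable canonical form: C = numerator coefficients (right-aligned, zero-padded to length n).
num = 4*p - 16, C = [[0, 4, -16]].
C[1] = 4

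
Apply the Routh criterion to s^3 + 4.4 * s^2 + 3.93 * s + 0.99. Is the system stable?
Routh array:
s^3: [1, 3.93]; s^2: [4.4, 0.99]; s^1: [3.705]; s^0: [0.99]
First column: [1, 4.4, 3.705, 0.99]. Sign changes = 0.
Yes, stable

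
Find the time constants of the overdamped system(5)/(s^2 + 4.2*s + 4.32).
Overdamped: real poles at -2.4, -1.8. τ = -1/pole → τ₁ = 0.4167, τ₂ = 0.5556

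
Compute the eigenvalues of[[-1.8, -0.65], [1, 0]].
Eigenvalues solve det(λI - A) = 0.
Characteristic polynomial: λ^2 + 1.8*λ + 0.65 = 0.
Factor: (λ + 0.5)(λ + 1.3) = 0.
Roots: -0.5, -1.3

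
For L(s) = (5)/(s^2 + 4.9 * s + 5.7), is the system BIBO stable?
Denominator: s^2 + 4.9*s + 5.7 = (s + 1.9)(s + 3). Poles: -1.9, -3. All Re(p)<0: Yes (stable)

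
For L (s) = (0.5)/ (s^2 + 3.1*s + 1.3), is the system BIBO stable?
Denominator: s^2 + 3.1*s + 1.3 = (s + 2.6)(s + 0.5). Poles: -0.5, -2.6. All Re(p)<0: Yes (stable)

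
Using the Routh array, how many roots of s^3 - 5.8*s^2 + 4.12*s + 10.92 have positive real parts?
Routh array:
s^3: [1, 4.12]; s^2: [-5.8, 10.92]; s^1: [6.00276]; s^0: [10.92]
First column: [1, -5.8, 6.00276, 10.92]. Sign changes = RHP roots = 2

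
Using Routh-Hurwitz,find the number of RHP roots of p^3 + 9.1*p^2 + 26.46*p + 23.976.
Routh array:
p^3: [1, 26.46]; p^2: [9.1, 23.976]; p^1: [23.8253]; p^0: [23.976]
First column: [1, 9.1, 23.8253, 23.976]. Sign changes = RHP roots = 0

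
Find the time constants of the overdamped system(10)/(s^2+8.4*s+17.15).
Overdamped: real poles at -4.9, -3.5. τ = -1/pole → τ₁ = 0.2041, τ₂ = 0.2857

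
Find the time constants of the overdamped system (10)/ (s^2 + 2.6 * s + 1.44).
Overdamped: real poles at -0.8, -1.8. τ = -1/pole → τ₁ = 1.25, τ₂ = 0.5556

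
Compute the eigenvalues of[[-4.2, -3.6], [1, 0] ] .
Eigenvalues solve det(λI - A) = 0.
Characteristic polynomial: λ^2 + 4.2*λ + 3.6 = 0.
Factor: (λ + 3)(λ + 1.2) = 0.
Roots: -1.2, -3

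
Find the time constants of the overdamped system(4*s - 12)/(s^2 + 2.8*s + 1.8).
Overdamped: real poles at -1.8, -1. τ = -1/pole → τ₁ = 0.5556, τ₂ = 1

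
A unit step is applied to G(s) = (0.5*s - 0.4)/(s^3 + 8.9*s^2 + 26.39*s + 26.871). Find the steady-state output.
FVT: lim_{t→∞} y(t) = lim_{s→0} s*Y(s) where Y(s) = G(s)/s.
= lim_{s→0} G(s) = G(0) = num(0)/den(0) = -0.4/26.871 = -0.01489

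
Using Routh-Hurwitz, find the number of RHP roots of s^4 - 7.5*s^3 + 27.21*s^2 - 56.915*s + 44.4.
Routh array:
s^4: [1, 27.21, 44.4]; s^3: [-7.5, -56.915]; s^2: [19.6213, 44.4]; s^1: [-39.9437]; s^0: [44.4]
First column: [1, -7.5, 19.6213, -39.9437, 44.4]. Sign changes = RHP roots = 4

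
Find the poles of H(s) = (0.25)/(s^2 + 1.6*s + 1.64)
Set denominator = 0: s^2 + 1.6*s + 1.64 = 0 → Poles: -0.8 + 1j, -0.8 - 1j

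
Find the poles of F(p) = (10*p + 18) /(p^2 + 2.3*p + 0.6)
Set denominator = 0: p^2 + 2.3*p + 0.6 = (p + 0.3)(p + 2) = 0 → Poles: -0.3, -2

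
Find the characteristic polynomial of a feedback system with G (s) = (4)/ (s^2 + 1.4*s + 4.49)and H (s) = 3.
Characteristic poly = G_den * H_den + G_num * H_num = (s^2 + 1.4*s + 4.49) + (12) = s^2 + 1.4*s + 16.49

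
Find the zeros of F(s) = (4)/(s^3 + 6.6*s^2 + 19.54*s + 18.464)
Numerator is a nonzero constant (4) → Zeros: none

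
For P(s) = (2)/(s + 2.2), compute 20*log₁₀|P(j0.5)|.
Substitute s = j*0.5: P(j0.5) = 0.86444 - 0.196464j.
|P(j0.5)| = sqrt(Re² + Im²) = 0.8865.
20*log₁₀(0.8865) = -1.05 dB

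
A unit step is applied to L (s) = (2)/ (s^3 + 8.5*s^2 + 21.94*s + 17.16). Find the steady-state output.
FVT: lim_{t→∞} y(t) = lim_{s→0} s*Y(s) where Y(s) = L(s)/s.
= lim_{s→0} L(s) = L(0) = num(0)/den(0) = 2/17.16 = 0.1166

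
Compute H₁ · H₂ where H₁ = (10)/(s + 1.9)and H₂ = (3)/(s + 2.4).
Series: H = H₁ · H₂ = (n₁·n₂)/(d₁·d₂).
Num: n₁·n₂ = 30. Den: d₁·d₂ = s^2 + 4.3*s + 4.56.
H(s) = (30)/(s^2 + 4.3*s + 4.56)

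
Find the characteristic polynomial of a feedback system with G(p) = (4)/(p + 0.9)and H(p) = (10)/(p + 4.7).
Characteristic poly = G_den * H_den + G_num * H_num = (p^2 + 5.6*p + 4.23) + (40) = p^2 + 5.6*p + 44.23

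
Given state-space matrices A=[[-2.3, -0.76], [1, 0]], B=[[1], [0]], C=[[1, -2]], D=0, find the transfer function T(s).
T(s) = C(sI - A)⁻¹B + D.
Characteristic polynomial det(sI - A) = s^2 + 2.3*s + 0.76.
Numerator from C·adj(sI-A)·B + D·det(sI-A) = s - 2.
T(s) = (s - 2)/(s^2 + 2.3*s + 0.76)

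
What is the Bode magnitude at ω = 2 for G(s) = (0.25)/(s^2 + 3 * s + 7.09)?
Substitute s = j*2: G(j2) = 0.0169601 - 0.0329322j.
|G(j2)| = sqrt(Re² + Im²) = 0.03704.
20*log₁₀(0.03704) = -28.63 dB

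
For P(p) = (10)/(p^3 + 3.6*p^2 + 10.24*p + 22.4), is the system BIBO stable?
Denominator: p^3 + 3.6*p^2 + 10.24*p + 22.4 = (p + 2.8)(p^2 + 0.8*p + 8). Poles: -0.4 + 2.8j, -0.4 - 2.8j, -2.8. All Re(p)<0: Yes (stable)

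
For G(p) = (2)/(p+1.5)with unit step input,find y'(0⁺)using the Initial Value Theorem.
IVT: y'(0⁺) = lim_{p→∞} p²·Y(p) = lim_{p→∞} p·G(p).
deg(num) = 0, deg(den) = 1, relative degree = 1, so p·G(p) → (leading num)/(leading den) = 2/1 = 2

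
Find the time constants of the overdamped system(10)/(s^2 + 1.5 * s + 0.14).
Overdamped: real poles at -0.1, -1.4. τ = -1/pole → τ₁ = 10, τ₂ = 0.7143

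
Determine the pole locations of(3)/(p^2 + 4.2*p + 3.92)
Set denominator = 0: p^2 + 4.2*p + 3.92 = (p + 1.4)(p + 2.8) = 0 → Poles: -1.4, -2.8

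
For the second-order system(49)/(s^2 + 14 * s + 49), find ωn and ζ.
Standard form: ωn²/(s²+2ζωn·s+ωn²).
const=49=ωn² → ωn=7, s coeff=14=2ζωn → ζ=1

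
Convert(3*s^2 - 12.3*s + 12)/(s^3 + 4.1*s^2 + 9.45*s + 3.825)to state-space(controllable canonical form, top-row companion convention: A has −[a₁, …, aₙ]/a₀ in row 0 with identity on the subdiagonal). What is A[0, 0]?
Reachable canonical form for den = s^3 + 4.1*s^2 + 9.45*s + 3.825: top row of A = -[a₁,a₂,...,aₙ]/a₀, ones on the subdiagonal, zeros elsewhere.
A = [[-4.1, -9.45, -3.825], [1, 0, 0], [0, 1, 0]].
A[0,0] = -4.1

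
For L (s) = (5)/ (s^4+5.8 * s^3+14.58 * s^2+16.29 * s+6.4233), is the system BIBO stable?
Denominator: s^4 + 5.8*s^3 + 14.58*s^2 + 16.29*s + 6.4233 = (s + 0.9)(s + 1.3)(s^2 + 3.6*s + 5.49). Poles: -0.9, -1.3, -1.8 + 1.5j, -1.8 - 1.5j. All Re(p)<0: Yes (stable)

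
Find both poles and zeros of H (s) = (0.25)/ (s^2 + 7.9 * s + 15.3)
Set denominator = 0: s^2 + 7.9*s + 15.3 = (s + 4.5)(s + 3.4) = 0 → Poles: -3.4, -4.5
Numerator is a nonzero constant (0.25) → Zeros: none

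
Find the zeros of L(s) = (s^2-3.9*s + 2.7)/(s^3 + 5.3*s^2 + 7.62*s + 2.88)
Set numerator = 0: s^2 - 3.9*s + 2.7 = (s - 0.9)(s - 3) = 0 → Zeros: 0.9, 3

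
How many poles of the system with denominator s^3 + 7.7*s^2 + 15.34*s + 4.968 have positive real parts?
s^3 + 7.7*s^2 + 15.34*s + 4.968 = (s + 0.4)(s + 2.7)(s + 4.6). Poles: -0.4, -2.7, -4.6. RHP poles (Re>0): 0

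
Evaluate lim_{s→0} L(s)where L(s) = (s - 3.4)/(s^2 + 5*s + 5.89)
DC gain = L(0) = num(0)/den(0) = -3.4/5.89 = -0.5772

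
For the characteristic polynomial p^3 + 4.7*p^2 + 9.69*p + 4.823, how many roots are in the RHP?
p^3 + 4.7*p^2 + 9.69*p + 4.823 = (p + 0.7)(p^2 + 4*p + 6.89). Poles: -0.7, -2 + 1.7j, -2 - 1.7j. RHP poles (Re>0): 0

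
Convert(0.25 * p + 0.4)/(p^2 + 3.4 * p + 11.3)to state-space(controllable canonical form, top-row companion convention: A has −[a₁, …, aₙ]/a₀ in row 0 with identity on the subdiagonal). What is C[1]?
Reachable canonical form: C = numerator coefficients (right-aligned, zero-padded to length n).
num = 0.25*p + 0.4, C = [[0.25, 0.4]].
C[1] = 0.4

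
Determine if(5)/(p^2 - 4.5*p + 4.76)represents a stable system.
Denominator: p^2 - 4.5*p + 4.76 = (p - 1.7)(p - 2.8). Poles: 1.7, 2.8. All Re(p)<0: No (unstable)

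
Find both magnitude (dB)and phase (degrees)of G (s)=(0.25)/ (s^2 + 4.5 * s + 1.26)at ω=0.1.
Substitute s = j*0.1: G(j0.1) = 0.177054 - 0.0637394j.
|G| = 20*log₁₀(sqrt(Re²+Im²)) = -14.51 dB.
∠G = atan2(Im, Re) = -19.80°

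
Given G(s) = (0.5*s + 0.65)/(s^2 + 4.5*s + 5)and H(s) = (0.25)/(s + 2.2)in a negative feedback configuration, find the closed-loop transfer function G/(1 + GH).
Closed-loop T = G/(1+GH).
Numerator: G_num * H_den = 0.5*s^2 + 1.75*s + 1.43.
Denominator: G_den * H_den + G_num * H_num = (s^3 + 6.7*s^2 + 14.9*s + 11) + (0.125*s + 0.1625) = s^3 + 6.7*s^2 + 15.025*s + 11.1625.
T(s) = (0.5*s^2 + 1.75*s + 1.43)/(s^3 + 6.7*s^2 + 15.025*s + 11.1625)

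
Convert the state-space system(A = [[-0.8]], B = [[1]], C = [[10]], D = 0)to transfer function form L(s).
L(s) = C(sI - A)⁻¹B + D.
Characteristic polynomial det(sI - A) = s + 0.8.
Numerator from C·adj(sI-A)·B + D·det(sI-A) = 10.
L(s) = (10)/(s + 0.8)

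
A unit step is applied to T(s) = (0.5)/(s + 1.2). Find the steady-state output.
FVT: lim_{t→∞} y(t) = lim_{s→0} s*Y(s) where Y(s) = T(s)/s.
= lim_{s→0} T(s) = T(0) = num(0)/den(0) = 0.5/1.2 = 0.4167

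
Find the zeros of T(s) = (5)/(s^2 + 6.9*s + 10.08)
Numerator is a nonzero constant (5) → Zeros: none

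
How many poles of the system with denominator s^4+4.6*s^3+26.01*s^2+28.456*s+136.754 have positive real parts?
s^4 + 4.6*s^3 + 26.01*s^2 + 28.456*s + 136.754 = (s^2 - 0.2*s + 6.77)(s^2 + 4.8*s + 20.2). Poles: -2.4 + 3.8j, -2.4 - 3.8j, 0.1 + 2.6j, 0.1 - 2.6j. RHP poles (Re>0): 2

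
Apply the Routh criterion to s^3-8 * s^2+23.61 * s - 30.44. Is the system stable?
Routh array:
s^3: [1, 23.61]; s^2: [-8, -30.44]; s^1: [19.805]; s^0: [-30.44]
First column: [1, -8, 19.805, -30.44]. Sign changes = 3.
No, unstable (3 RHP root(s))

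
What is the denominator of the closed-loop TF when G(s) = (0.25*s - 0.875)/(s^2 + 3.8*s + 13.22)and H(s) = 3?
Characteristic poly = G_den * H_den + G_num * H_num = (s^2 + 3.8*s + 13.22) + (0.75*s - 2.625) = s^2 + 4.55*s + 10.595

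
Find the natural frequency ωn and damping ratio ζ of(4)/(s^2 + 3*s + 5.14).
Underdamped: complex pole -1.5 + 1.7j. ωn = |pole| = 2.267, ζ = -Re(pole)/ωn = 0.6616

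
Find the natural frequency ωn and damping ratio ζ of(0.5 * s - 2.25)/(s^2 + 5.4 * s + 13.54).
Underdamped: complex pole -2.7 + 2.5j. ωn = |pole| = 3.68, ζ = -Re(pole)/ωn = 0.7338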